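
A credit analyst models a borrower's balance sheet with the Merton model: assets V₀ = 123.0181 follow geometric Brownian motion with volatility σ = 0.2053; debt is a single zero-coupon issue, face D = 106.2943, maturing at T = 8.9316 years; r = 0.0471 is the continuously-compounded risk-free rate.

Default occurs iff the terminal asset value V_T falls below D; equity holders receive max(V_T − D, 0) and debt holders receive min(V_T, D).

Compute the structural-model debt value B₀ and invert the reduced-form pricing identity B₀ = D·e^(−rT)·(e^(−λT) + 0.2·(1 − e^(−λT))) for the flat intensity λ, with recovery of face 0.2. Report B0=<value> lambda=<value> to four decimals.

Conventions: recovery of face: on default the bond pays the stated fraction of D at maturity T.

Equity is a call on the firm's assets struck at D = 106.2943:
d₁ = [ln(V₀/D) + (r + σ²/2)T] / (σ√T)
   = [ln(123.0181/106.2943) + (0.0471 + 0.5·0.2053²)·8.9316] / (0.2053·√8.9316)
   = [0.146120 + 0.608903] / 0.613555 = 1.230571
d₂ = d₁ − σ√T = 1.230571 − 0.613555 = 0.617016
N(d₁) = 0.890758,  N(d₂) = 0.731388,  e^(−rT) = 0.656601
E₀ = V₀·N(d₁) − D·e^(−rT)·N(d₂)
   = 123.0181·0.890758 − 106.2943·0.656601·0.731388 = 58.533664
B₀ = V₀ − E₀ = 123.0181 − 58.533664 = 64.484436
e^(−λT) = (B₀·e^(rT)/D − 0.2)/(1 − 0.2) = (64.4844·1.522994/106.2943 − 0.2)/0.8 = 0.90492289
λ = −ln(0.90492289)/8.9316 = 0.011186

B0=64.4844 lambda=0.0112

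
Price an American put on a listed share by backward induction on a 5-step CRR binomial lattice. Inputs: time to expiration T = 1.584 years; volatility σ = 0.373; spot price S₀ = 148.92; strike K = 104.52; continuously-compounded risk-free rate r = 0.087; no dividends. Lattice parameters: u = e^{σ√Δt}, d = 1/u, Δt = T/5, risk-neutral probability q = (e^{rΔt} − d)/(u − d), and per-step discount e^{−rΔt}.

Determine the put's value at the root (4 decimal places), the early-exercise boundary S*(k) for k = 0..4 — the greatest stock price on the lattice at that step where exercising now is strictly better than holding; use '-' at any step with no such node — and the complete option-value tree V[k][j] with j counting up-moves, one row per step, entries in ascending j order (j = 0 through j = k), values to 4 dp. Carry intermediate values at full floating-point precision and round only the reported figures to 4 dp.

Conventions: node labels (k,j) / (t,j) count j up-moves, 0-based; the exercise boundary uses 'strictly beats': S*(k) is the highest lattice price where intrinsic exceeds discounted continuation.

Δt=0.31680  u=1.23361  d=0.81063  q=0.51377  discount=0.97281
step 5 (expiry): payoffs max(K−S,0) = 52.3924 25.1929 0.0000 0.0000 0.0000 0.0000
step 4: (k=4,j=0): S=64.3050, K−S=40.2150, hold=37.3736 ⇒ V=40.2150 exercise | (k=4,j=1): S=97.8586, K−S=6.6614, hold=11.9164 ⇒ V=11.9164 continue | (k=4,j=2): S=148.9200, K−S=0.0000, hold=0.0000 ⇒ V=0.0000 continue | (k=4,j=3): S=226.6247, K−S=0.0000, hold=0.0000 ⇒ V=0.0000 continue | (k=4,j=4): S=344.8747, K−S=0.0000, hold=0.0000 ⇒ V=0.0000 continue  boundary S*=64.3050
step 3: (k=3,j=0): S=79.3271, K−S=25.1929, hold=24.9780 ⇒ V=25.1929 exercise | (k=3,j=1): S=120.7191, K−S=0.0000, hold=5.6366 ⇒ V=5.6366 continue | (k=3,j=2): S=183.7089, K−S=0.0000, hold=0.0000 ⇒ V=0.0000 continue | (k=3,j=3): S=279.5660, K−S=0.0000, hold=0.0000 ⇒ V=0.0000 continue  boundary S*=79.3271
step 2: (k=2,j=0): S=97.8586, K−S=6.6614, hold=14.7336 ⇒ V=14.7336 continue | (k=2,j=1): S=148.9200, K−S=0.0000, hold=2.6661 ⇒ V=2.6661 continue | (k=2,j=2): S=226.6247, K−S=0.0000, hold=0.0000 ⇒ V=0.0000 continue  boundary S*=-
step 1: (k=1,j=0): S=120.7191, K−S=0.0000, hold=8.3017 ⇒ V=8.3017 continue | (k=1,j=1): S=183.7089, K−S=0.0000, hold=1.2611 ⇒ V=1.2611 continue  boundary S*=-
step 0: (k=0,j=0): S=148.9200, K−S=0.0000, hold=4.5571 ⇒ V=4.5571 continue  boundary S*=-

price = 4.5571
boundary = - - - 79.3271 64.3050
tree:
4.5571
8.3017 1.2611
14.7336 2.6661 0.0000
25.1929 5.6366 0.0000 0.0000
40.2150 11.9164 0.0000 0.0000 0.0000
52.3924 25.1929 0.0000 0.0000 0.0000 0.0000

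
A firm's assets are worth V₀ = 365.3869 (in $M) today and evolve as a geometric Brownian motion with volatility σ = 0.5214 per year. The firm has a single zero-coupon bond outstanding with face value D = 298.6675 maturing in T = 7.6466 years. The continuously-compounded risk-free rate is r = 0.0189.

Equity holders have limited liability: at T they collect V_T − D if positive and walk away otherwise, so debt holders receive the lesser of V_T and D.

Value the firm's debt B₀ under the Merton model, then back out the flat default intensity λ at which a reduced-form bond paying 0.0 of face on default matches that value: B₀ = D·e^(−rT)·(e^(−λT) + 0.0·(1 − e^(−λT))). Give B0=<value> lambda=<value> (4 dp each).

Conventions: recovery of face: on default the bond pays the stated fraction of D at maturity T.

B0=142.9915 lambda=0.0774

With assets at 365.3869 and a single debt payment of 298.6675 at 7.6466 years:
d₁ = [ln(V₀/D) + (r + σ²/2)T] / (σ√T)
   = [ln(365.3869/298.6675) + (0.0189 + 0.5·0.5214²)·7.6466] / (0.5214·√7.6466)
   = [0.201626 + 1.183915] / 1.441801 = 0.960980
d₂ = d₁ − σ√T = 0.960980 − 1.441801 = -0.480821
N(d₁) = 0.831719,  N(d₂) = 0.315322,  e^(−rT) = 0.865437
E₀ = V₀·N(d₁) − D·e^(−rT)·N(d₂)
   = 365.3869·0.831719 − 298.6675·0.865437·0.315322 = 222.395422
B₀ = V₀ − E₀ = 365.3869 − 222.395422 = 142.991478
e^(−λT) = (B₀·e^(rT)/D − 0)/(1 − 0) = (142.9915·1.155486/298.6675 − 0)/1 = 0.55320592
λ = −ln(0.55320592)/7.6466 = 0.077423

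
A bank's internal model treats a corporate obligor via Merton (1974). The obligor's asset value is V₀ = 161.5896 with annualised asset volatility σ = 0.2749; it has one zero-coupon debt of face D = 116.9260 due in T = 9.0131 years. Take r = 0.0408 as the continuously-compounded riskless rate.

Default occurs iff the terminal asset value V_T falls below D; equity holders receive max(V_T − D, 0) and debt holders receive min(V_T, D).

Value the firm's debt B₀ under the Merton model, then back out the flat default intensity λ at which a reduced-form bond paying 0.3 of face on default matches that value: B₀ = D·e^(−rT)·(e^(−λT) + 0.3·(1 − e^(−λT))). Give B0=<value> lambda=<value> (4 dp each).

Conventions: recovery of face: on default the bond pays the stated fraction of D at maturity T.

B0=70.8596 lambda=0.0218

Apply the equity-as-call identities (strike 116.9260, horizon 9.0131 years):
d₁ = [ln(V₀/D) + (r + σ²/2)T] / (σ√T)
   = [ln(161.5896/116.9260) + (0.0408 + 0.5·0.2749²)·9.0131] / (0.2749·√9.0131)
   = [0.323519 + 0.708295] / 0.825300 = 1.250228
d₂ = d₁ − σ√T = 1.250228 − 0.825300 = 0.424928
N(d₁) = 0.894392,  N(d₂) = 0.664555,  e^(−rT) = 0.692301
E₀ = V₀·N(d₁) − D·e^(−rT)·N(d₂)
   = 161.5896·0.894392 − 116.9260·0.692301·0.664555 = 90.730002
B₀ = V₀ − E₀ = 161.5896 − 90.730002 = 70.859598
e^(−λT) = (B₀·e^(rT)/D − 0.3)/(1 − 0.3) = (70.8596·1.444458/116.9260 − 0.3)/0.7 = 0.82196002
λ = −ln(0.82196002)/9.0131 = 0.021753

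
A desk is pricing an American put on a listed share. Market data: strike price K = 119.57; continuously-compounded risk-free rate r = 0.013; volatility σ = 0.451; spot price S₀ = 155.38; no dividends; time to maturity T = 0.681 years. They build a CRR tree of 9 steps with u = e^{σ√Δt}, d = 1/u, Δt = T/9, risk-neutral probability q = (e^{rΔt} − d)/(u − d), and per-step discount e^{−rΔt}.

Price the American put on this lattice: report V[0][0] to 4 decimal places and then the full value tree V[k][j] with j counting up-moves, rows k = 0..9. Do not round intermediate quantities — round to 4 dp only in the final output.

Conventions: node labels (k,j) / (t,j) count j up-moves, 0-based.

price = 7.2134
tree:
7.2134
10.5405 3.5212
15.0532 5.5343 1.2854
20.9316 8.5344 2.2029 0.2658
28.2136 12.8613 3.7310 0.5048 0.0000
36.6786 18.8403 6.2260 0.9588 0.0000 0.0000
45.7582 26.6380 10.1909 1.8210 0.0000 0.0000 0.0000
54.3700 36.0089 16.2518 3.4587 0.0000 0.0000 0.0000 0.0000
61.9770 45.7582 24.9719 6.5692 0.0000 0.0000 0.0000 0.0000 0.0000
68.6965 54.3700 36.0089 12.4771 0.0000 0.0000 0.0000 0.0000 0.0000 0.0000

Δt=0.07567, u=1.13208, d=0.88333, q=0.47298, disc=e^(-rΔt)=0.99902
k=9 terminal: V=max(K-S,0) → 68.6965 54.3700 36.0089 12.4771 0.0000 0.0000 0.0000 0.0000 0.0000 0.0000
k=8: j=0 S=57.5930 intr=61.9770 cont=61.8595 V=61.9770[EX]; j=1 S=73.8118 intr=45.7582 cont=45.6406 V=45.7582[EX]; j=2 S=94.5981 intr=24.9719 cont=24.8544 V=24.9719[EX]; j=3 S=121.2380 intr=0.0000 cont=6.5692 V=6.5692[hold]; j=4 S=155.3800 intr=0.0000 cont=0.0000 V=0.0000[hold]; j=5 S=199.1368 intr=0.0000 cont=0.0000 V=0.0000[hold]; j=6 S=255.2160 intr=0.0000 cont=0.0000 V=0.0000[hold]; j=7 S=327.0878 intr=0.0000 cont=0.0000 V=0.0000[hold]; j=8 S=419.1995 intr=0.0000 cont=0.0000 V=0.0000[hold]
k=7: j=0 S=65.2000 intr=54.3700 cont=54.2524 V=54.3700[EX]; j=1 S=83.5611 intr=36.0089 cont=35.8914 V=36.0089[EX]; j=2 S=107.0929 intr=12.4771 cont=16.2518 V=16.2518[hold]; j=3 S=137.2514 intr=0.0000 cont=3.4587 V=3.4587[hold]; j=4 S=175.9030 intr=0.0000 cont=0.0000 V=0.0000[hold]; j=5 S=225.4394 intr=0.0000 cont=0.0000 V=0.0000[hold]; j=6 S=288.9257 intr=0.0000 cont=0.0000 V=0.0000[hold]; j=7 S=370.2905 intr=0.0000 cont=0.0000 V=0.0000[hold]
k=6: j=0 S=73.8118 intr=45.7582 cont=45.6406 V=45.7582[EX]; j=1 S=94.5981 intr=24.9719 cont=26.6380 V=26.6380[hold]; j=2 S=121.2380 intr=0.0000 cont=10.1909 V=10.1909[hold]; j=3 S=155.3800 intr=0.0000 cont=1.8210 V=1.8210[hold]; j=4 S=199.1368 intr=0.0000 cont=0.0000 V=0.0000[hold]; j=5 S=255.2160 intr=0.0000 cont=0.0000 V=0.0000[hold]; j=6 S=327.0878 intr=0.0000 cont=0.0000 V=0.0000[hold]
k=5: j=0 S=83.5611 intr=36.0089 cont=36.6786 V=36.6786[hold]; j=1 S=107.0929 intr=12.4771 cont=18.8403 V=18.8403[hold]; j=2 S=137.2514 intr=0.0000 cont=6.2260 V=6.2260[hold]; j=3 S=175.9030 intr=0.0000 cont=0.9588 V=0.9588[hold]; j=4 S=225.4394 intr=0.0000 cont=0.0000 V=0.0000[hold]; j=5 S=288.9257 intr=0.0000 cont=0.0000 V=0.0000[hold]
k=4: j=0 S=94.5981 intr=24.9719 cont=28.2136 V=28.2136[hold]; j=1 S=121.2380 intr=0.0000 cont=12.8613 V=12.8613[hold]; j=2 S=155.3800 intr=0.0000 cont=3.7310 V=3.7310[hold]; j=3 S=199.1368 intr=0.0000 cont=0.5048 V=0.5048[hold]; j=4 S=255.2160 intr=0.0000 cont=0.0000 V=0.0000[hold]
k=3: j=0 S=107.0929 intr=12.4771 cont=20.9316 V=20.9316[hold]; j=1 S=137.2514 intr=0.0000 cont=8.5344 V=8.5344[hold]; j=2 S=175.9030 intr=0.0000 cont=2.2029 V=2.2029[hold]; j=3 S=225.4394 intr=0.0000 cont=0.2658 V=0.2658[hold]
k=2: j=0 S=121.2380 intr=0.0000 cont=15.0532 V=15.0532[hold]; j=1 S=155.3800 intr=0.0000 cont=5.5343 V=5.5343[hold]; j=2 S=199.1368 intr=0.0000 cont=1.2854 V=1.2854[hold]
k=1: j=0 S=137.2514 intr=0.0000 cont=10.5405 V=10.5405[hold]; j=1 S=175.9030 intr=0.0000 cont=3.5212 V=3.5212[hold]
k=0: j=0 S=155.3800 intr=0.0000 cont=7.2134 V=7.2134[hold]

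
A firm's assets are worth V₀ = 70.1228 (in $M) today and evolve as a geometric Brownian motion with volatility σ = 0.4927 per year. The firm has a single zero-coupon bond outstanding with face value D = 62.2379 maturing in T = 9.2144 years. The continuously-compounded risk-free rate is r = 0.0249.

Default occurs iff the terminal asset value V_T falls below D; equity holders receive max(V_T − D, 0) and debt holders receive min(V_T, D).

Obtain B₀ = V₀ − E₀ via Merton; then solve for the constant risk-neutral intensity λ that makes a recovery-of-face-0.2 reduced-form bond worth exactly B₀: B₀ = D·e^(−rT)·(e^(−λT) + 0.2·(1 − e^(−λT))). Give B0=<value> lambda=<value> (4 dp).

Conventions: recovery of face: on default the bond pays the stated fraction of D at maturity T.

With assets at 70.1228 and a single debt payment of 62.2379 at 9.2144 years:
d₁ = [ln(V₀/D) + (r + σ²/2)T] / (σ√T)
   = [ln(70.1228/62.2379) + (0.0249 + 0.5·0.4927²)·9.2144] / (0.4927·√9.2144)
   = [0.119284 + 1.347852] / 1.495602 = 0.980966
d₂ = d₁ − σ√T = 0.980966 − 1.495602 = -0.514636
N(d₁) = 0.836695,  N(d₂) = 0.303404,  e^(−rT) = 0.794980
E₀ = V₀·N(d₁) − D·e^(−rT)·N(d₂)
   = 70.1228·0.836695 − 62.2379·0.794980·0.303404 = 43.659647
B₀ = V₀ − E₀ = 70.1228 − 43.659647 = 26.463153
e^(−λT) = (B₀·e^(rT)/D − 0.2)/(1 − 0.2) = (26.4632·1.257894/62.2379 − 0.2)/0.8 = 0.41856147
λ = −ln(0.41856147)/9.2144 = 0.094519

B0=26.4632 lambda=0.0945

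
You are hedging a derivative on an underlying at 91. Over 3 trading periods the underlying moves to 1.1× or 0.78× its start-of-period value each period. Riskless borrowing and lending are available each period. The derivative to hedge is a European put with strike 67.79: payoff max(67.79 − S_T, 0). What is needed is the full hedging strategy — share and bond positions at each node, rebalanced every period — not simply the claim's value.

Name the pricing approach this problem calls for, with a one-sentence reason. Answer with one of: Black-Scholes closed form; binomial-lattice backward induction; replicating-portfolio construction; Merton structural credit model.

framework: replicating-portfolio construction

Key observation: what is demanded is not a single number but the (Δ, B) position at each node of the 1.1/0.78 tree starting at 91; constructing those positions is the replicating-portfolio method.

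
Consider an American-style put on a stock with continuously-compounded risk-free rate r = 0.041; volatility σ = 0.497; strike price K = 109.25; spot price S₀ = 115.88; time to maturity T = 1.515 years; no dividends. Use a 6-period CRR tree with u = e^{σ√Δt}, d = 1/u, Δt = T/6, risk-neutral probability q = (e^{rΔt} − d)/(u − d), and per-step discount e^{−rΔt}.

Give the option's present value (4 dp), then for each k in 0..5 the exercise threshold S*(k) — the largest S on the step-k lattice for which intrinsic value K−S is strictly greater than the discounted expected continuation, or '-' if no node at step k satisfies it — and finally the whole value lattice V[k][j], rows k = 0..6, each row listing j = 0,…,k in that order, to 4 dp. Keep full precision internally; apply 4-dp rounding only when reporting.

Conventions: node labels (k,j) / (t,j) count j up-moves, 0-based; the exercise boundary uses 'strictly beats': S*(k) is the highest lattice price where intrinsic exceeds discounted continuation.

price = 20.5082
boundary = - - - 54.7806 70.3214 54.7806
tree:
20.5082
29.4926 10.3633
40.9604 16.6185 3.2111
54.4694 25.9360 5.9918 0.0000
66.5757 38.9286 11.1805 0.0000 0.0000
76.0065 54.4694 20.8625 0.0000 0.0000 0.0000
83.3532 66.5757 38.9286 0.0000 0.0000 0.0000 0.0000

params: Δt=0.25250 u=1.28369 d=0.77900 q=0.45851 e^(-rΔt)=0.98970
t_6 payoffs: 83.3532 66.5757 38.9286 0.0000 0.0000 0.0000 0.0000
t_5: node(5,0) S=33.2435 payoff=76.0065 vs cont=74.8814 → 76.0065 [stop]  node(5,1) S=54.7806 payoff=54.4694 vs cont=53.3442 → 54.4694 [stop]  node(5,2) S=90.2710 payoff=18.9790 vs cont=20.8625 → 20.8625 [wait]  node(5,3) S=148.7541 payoff=0.0000 vs cont=0.0000 → 0.0000 [wait]  node(5,4) S=245.1263 payoff=0.0000 vs cont=0.0000 → 0.0000 [wait]  node(5,5) S=403.9343 payoff=0.0000 vs cont=0.0000 → 0.0000 [wait]  ⇒ S*(5)=54.7806
t_4: node(4,0) S=42.6743 payoff=66.5757 vs cont=65.4505 → 66.5757 [stop]  node(4,1) S=70.3214 payoff=38.9286 vs cont=38.6581 → 38.9286 [stop]  node(4,2) S=115.8800 payoff=0.0000 vs cont=11.1805 → 11.1805 [wait]  node(4,3) S=190.9543 payoff=0.0000 vs cont=0.0000 → 0.0000 [wait]  node(4,4) S=314.6663 payoff=0.0000 vs cont=0.0000 → 0.0000 [wait]  ⇒ S*(4)=70.3214
t_3: node(3,0) S=54.7806 payoff=54.4694 vs cont=53.3442 → 54.4694 [stop]  node(3,1) S=90.2710 payoff=18.9790 vs cont=25.9360 → 25.9360 [wait]  node(3,2) S=148.7541 payoff=0.0000 vs cont=5.9918 → 5.9918 [wait]  node(3,3) S=245.1263 payoff=0.0000 vs cont=0.0000 → 0.0000 [wait]  ⇒ S*(3)=54.7806
t_2: node(2,0) S=70.3214 payoff=38.9286 vs cont=40.9604 → 40.9604 [wait]  node(2,1) S=115.8800 payoff=0.0000 vs cont=16.6185 → 16.6185 [wait]  node(2,2) S=190.9543 payoff=0.0000 vs cont=3.2111 → 3.2111 [wait]  ⇒ S*(2)=-
t_1: node(1,0) S=90.2710 payoff=18.9790 vs cont=29.4926 → 29.4926 [wait]  node(1,1) S=148.7541 payoff=0.0000 vs cont=10.3633 → 10.3633 [wait]  ⇒ S*(1)=-
t_0: node(0,0) S=115.8800 payoff=0.0000 vs cont=20.5082 → 20.5082 [wait]  ⇒ S*(0)=-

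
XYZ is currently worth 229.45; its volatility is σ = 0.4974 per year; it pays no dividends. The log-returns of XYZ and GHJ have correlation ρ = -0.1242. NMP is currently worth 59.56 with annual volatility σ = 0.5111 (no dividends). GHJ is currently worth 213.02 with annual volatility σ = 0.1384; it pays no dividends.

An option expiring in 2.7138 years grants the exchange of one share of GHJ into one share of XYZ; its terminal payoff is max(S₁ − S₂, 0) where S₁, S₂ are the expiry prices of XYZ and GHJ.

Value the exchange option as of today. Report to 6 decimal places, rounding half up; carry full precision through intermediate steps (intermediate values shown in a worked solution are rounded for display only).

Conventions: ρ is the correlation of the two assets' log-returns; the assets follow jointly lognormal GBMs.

exchange price = 83.490928

σ_eff = √(σ₁² + σ₂² − 2ρσ₁σ₂) = √(0.4974² + 0.1384² − 2·-0.1242·0.4974·0.1384) = 0.532599
d₁ = (ln(S₁/S₂) + (q₂ − q₁ + σ_eff²/2)T) / (σ_eff√T) = (ln(229.45/213.02) + (0.0 − 0.0 + 0.141831)·2.7138) / 0.877382 = 0.523374
d₂ = d₁ − σ_eff√T = 0.523374 − 0.877382 = -0.354009
N(d₁) = 0.699643,  N(d₂) = 0.361666
V = S₁·e^{−q₁T}·N(d₁) − S₂·e^{−q₂T}·N(d₂) = 160.533073 − 77.042145 = 83.490928
Key observation: pricing in GHJ-units makes this a unit-strike call on the ratio S₁/S₂ — the risk-free rate cancels and cannot affect the value.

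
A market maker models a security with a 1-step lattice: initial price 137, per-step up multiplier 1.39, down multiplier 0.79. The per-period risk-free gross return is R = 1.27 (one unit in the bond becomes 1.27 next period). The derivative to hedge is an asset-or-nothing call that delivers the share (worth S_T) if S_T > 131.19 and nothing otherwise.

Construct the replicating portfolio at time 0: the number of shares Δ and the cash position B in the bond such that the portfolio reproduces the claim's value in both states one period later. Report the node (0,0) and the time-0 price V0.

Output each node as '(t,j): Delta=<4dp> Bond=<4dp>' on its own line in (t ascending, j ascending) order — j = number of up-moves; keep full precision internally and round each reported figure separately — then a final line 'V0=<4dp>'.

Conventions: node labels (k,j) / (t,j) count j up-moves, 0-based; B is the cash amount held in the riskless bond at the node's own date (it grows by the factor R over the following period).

Arbitrage-free pricing uses the up-move probability p* = (R−d)/(u−d) = 0.8000, discounting each step at R = 1.27.
Expiry values: V(1,0)=0.0000, V(1,1)=190.4300
(0,0): S=137.0000. Δ = (V_up−V_dn)/(S_up−S_dn) = (190.4300−0.0000)/(190.4300−108.2300) = 2.3167. V = [p*·190.4300 + (1−p*)·0.0000]/1.27 = 119.9559. B = V − Δ·S = -197.4274.
As a check, the time-0 holding Δ(0,0)·S0 + B(0,0) comes to 119.9559 — exactly V0.

(0,0): Delta=2.3167 Bond=-197.4274
V0=119.9559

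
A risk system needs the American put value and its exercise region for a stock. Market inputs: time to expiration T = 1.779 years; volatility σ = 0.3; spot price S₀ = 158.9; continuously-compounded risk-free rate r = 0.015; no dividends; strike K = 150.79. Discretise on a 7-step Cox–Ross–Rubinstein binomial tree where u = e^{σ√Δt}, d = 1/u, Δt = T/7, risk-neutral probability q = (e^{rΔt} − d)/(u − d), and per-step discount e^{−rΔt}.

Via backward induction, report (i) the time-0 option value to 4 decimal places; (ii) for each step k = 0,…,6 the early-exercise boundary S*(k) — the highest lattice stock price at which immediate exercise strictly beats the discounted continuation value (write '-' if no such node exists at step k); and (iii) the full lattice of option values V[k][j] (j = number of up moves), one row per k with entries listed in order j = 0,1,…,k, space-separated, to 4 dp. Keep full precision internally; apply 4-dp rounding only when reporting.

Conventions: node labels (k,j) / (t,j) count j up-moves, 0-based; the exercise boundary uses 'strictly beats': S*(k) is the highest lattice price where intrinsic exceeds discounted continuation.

price = 19.7039
boundary = - - - - 86.7755 100.9436 117.4250
tree:
19.7039
27.8598 10.8421
38.2024 16.6454 4.5110
50.5172 24.8898 7.6614 1.0632
64.0145 35.9960 12.8069 2.0322 0.0000
76.1940 49.8464 20.9676 3.8845 0.0000 0.0000
86.6641 64.0145 33.3650 7.4250 0.0000 0.0000 0.0000
95.6646 76.1940 49.8464 14.1927 0.0000 0.0000 0.0000 0.0000

Δt=0.25414, u=1.16327, d=0.85964, q=0.47484, disc=e^(-rΔt)=0.99620
k=7 terminal: V=max(K-S,0) → 95.6646 76.1940 49.8464 14.1927 0.0000 0.0000 0.0000 0.0000
k=6: j=0 S=64.1259 intr=86.6641 cont=86.0903 V=86.6641[EX]; j=1 S=86.7755 intr=64.0145 cont=63.4408 V=64.0145[EX]; j=2 S=117.4250 intr=33.3650 cont=32.7913 V=33.3650[EX]; j=3 S=158.9000 intr=0.0000 cont=7.4250 V=7.4250[hold]; j=4 S=215.0242 intr=0.0000 cont=0.0000 V=0.0000[hold]; j=5 S=290.9717 intr=0.0000 cont=0.0000 V=0.0000[hold]; j=6 S=393.7442 intr=0.0000 cont=0.0000 V=0.0000[hold]  S*(6)=117.4250
k=5: j=0 S=74.5960 intr=76.1940 cont=75.6203 V=76.1940[EX]; j=1 S=100.9436 intr=49.8464 cont=49.2727 V=49.8464[EX]; j=2 S=136.5973 intr=14.1927 cont=20.9676 V=20.9676[hold]; j=3 S=184.8441 intr=0.0000 cont=3.8845 V=3.8845[hold]; j=4 S=250.1319 intr=0.0000 cont=0.0000 V=0.0000[hold]; j=5 S=338.4796 intr=0.0000 cont=0.0000 V=0.0000[hold]  S*(5)=100.9436
k=4: j=0 S=86.7755 intr=64.0145 cont=63.4408 V=64.0145[EX]; j=1 S=117.4250 intr=33.3650 cont=35.9960 V=35.9960[hold]; j=2 S=158.9000 intr=0.0000 cont=12.8069 V=12.8069[hold]; j=3 S=215.0242 intr=0.0000 cont=2.0322 V=2.0322[hold]; j=4 S=290.9717 intr=0.0000 cont=0.0000 V=0.0000[hold]  S*(4)=86.7755
k=3: j=0 S=100.9436 intr=49.8464 cont=50.5172 V=50.5172[hold]; j=1 S=136.5973 intr=14.1927 cont=24.8898 V=24.8898[hold]; j=2 S=184.8441 intr=0.0000 cont=7.6614 V=7.6614[hold]; j=3 S=250.1319 intr=0.0000 cont=1.0632 V=1.0632[hold]  S*(3)=-
k=2: j=0 S=117.4250 intr=33.3650 cont=38.2024 V=38.2024[hold]; j=1 S=158.9000 intr=0.0000 cont=16.6454 V=16.6454[hold]; j=2 S=215.0242 intr=0.0000 cont=4.5110 V=4.5110[hold]  S*(2)=-
k=1: j=0 S=136.5973 intr=14.1927 cont=27.8598 V=27.8598[hold]; j=1 S=184.8441 intr=0.0000 cont=10.8421 V=10.8421[hold]  S*(1)=-
k=0: j=0 S=158.9000 intr=0.0000 cont=19.7039 V=19.7039[hold]  S*(0)=-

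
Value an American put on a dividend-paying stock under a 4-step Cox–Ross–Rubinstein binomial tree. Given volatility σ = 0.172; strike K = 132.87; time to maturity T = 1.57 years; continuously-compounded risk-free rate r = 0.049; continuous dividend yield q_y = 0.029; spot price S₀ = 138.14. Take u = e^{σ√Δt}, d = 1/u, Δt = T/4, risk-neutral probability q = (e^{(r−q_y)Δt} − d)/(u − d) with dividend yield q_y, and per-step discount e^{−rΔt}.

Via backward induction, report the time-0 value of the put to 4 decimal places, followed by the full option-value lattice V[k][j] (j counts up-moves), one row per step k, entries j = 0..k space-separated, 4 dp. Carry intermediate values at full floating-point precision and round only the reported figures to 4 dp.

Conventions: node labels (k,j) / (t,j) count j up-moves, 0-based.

Δt=0.39250  u=1.11378  d=0.89785  q=0.50958  discount=0.98095
step 4 (expiry): payoffs max(K−S,0) = 43.1013 21.5118 0.0000 0.0000 0.0000
k=3: (k=3,j=0): S=99.9824, K−S=32.8876, hold=31.4882 ⇒ V=32.8876 exercise | (k=3,j=1): S=124.0283, K−S=8.8417, hold=10.3488 ⇒ V=10.3488 continue | (k=3,j=2): S=153.8573, K−S=0.0000, hold=0.0000 ⇒ V=0.0000 continue | (k=3,j=3): S=190.8601, K−S=0.0000, hold=0.0000 ⇒ V=0.0000 continue
k=2: (k=2,j=0): S=111.3582, K−S=21.5118, hold=20.9945 ⇒ V=21.5118 exercise | (k=2,j=1): S=138.1400, K−S=0.0000, hold=4.9785 ⇒ V=4.9785 continue | (k=2,j=2): S=171.3628, K−S=0.0000, hold=0.0000 ⇒ V=0.0000 continue
k=1: (k=1,j=0): S=124.0283, K−S=8.8417, hold=12.8374 ⇒ V=12.8374 continue | (k=1,j=1): S=153.8573, K−S=0.0000, hold=2.3950 ⇒ V=2.3950 continue
k=0: (k=0,j=0): S=138.1400, K−S=0.0000, hold=7.3730 ⇒ V=7.3730 continue

price = 7.3730
tree:
7.3730
12.8374 2.3950
21.5118 4.9785 0.0000
32.8876 10.3488 0.0000 0.0000
43.1013 21.5118 0.0000 0.0000 0.0000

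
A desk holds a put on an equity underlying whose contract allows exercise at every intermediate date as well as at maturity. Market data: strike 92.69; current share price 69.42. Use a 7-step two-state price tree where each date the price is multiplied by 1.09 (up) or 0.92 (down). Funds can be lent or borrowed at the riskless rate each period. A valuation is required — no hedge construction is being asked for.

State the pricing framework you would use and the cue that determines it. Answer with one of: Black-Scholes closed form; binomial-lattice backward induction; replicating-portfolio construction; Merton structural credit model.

framework: binomial-lattice backward induction

Key observation: the exercise right at every one of the 7 steps is what matters: each node needs max(92.69 − S, continuation), which only the stepwise tree valuation starting from spot 69.42 delivers.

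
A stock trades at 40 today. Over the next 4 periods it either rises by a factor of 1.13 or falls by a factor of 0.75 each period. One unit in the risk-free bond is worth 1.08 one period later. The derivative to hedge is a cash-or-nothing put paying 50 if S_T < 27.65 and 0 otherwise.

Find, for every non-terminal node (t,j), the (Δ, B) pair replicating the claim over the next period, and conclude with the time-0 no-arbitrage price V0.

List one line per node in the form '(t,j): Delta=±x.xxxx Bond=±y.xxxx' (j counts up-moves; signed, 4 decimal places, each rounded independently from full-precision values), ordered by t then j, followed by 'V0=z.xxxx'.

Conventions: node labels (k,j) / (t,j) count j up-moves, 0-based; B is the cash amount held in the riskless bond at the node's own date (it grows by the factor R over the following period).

The replicating-portfolio and risk-neutral prices coincide; use p* = (1.08−0.75)/(1.13−0.75) = 0.8684 for the latter.
Terminal payoffs: V(4,0)=50.0000, V(4,1)=50.0000, V(4,2)=0.0000, V(4,3)=0.0000, V(4,4)=0.0000
(3,0): S=16.8750. Δ = (V_up−V_dn)/(S_up−S_dn) = (50.0000−50.0000)/(19.0687−12.6562) = 0.0000. V = [p*·50.0000 + (1−p*)·50.0000]/1.08 = 46.2963. B = V − Δ·S = 46.2963.
(3,1): S=25.4250. Δ = (V_up−V_dn)/(S_up−S_dn) = (0.0000−50.0000)/(28.7302−19.0687) = -5.1752. V = [p*·0.0000 + (1−p*)·50.0000]/1.08 = 6.0916. B = V − Δ·S = 137.6706.
(3,2): S=38.3070. Δ = (V_up−V_dn)/(S_up−S_dn) = (0.0000−0.0000)/(43.2869−28.7302) = 0.0000. V = [p*·0.0000 + (1−p*)·0.0000]/1.08 = 0.0000. B = V − Δ·S = 0.0000.
(3,3): S=57.7159. Δ = (V_up−V_dn)/(S_up−S_dn) = (0.0000−0.0000)/(65.2189−43.2869) = 0.0000. V = [p*·0.0000 + (1−p*)·0.0000]/1.08 = 0.0000. B = V − Δ·S = 0.0000.
(2,0): S=22.5000. Δ = (V_up−V_dn)/(S_up−S_dn) = (6.0916−46.2963)/(25.4250−16.8750) = -4.7023. V = [p*·6.0916 + (1−p*)·46.2963]/1.08 = 10.5386. B = V − Δ·S = 116.3404.
(2,1): S=33.9000. Δ = (V_up−V_dn)/(S_up−S_dn) = (0.0000−6.0916)/(38.3070−25.4250) = -0.4729. V = [p*·0.0000 + (1−p*)·6.0916]/1.08 = 0.7422. B = V − Δ·S = 16.7727.
(2,2): S=51.0760. Δ = (V_up−V_dn)/(S_up−S_dn) = (0.0000−0.0000)/(57.7159−38.3070) = 0.0000. V = [p*·0.0000 + (1−p*)·0.0000]/1.08 = 0.0000. B = V − Δ·S = 0.0000.
(1,0): S=30.0000. Δ = (V_up−V_dn)/(S_up−S_dn) = (0.7422−10.5386)/(33.9000−22.5000) = -0.8593. V = [p*·0.7422 + (1−p*)·10.5386]/1.08 = 1.8807. B = V − Δ·S = 27.6609.
(1,1): S=45.2000. Δ = (V_up−V_dn)/(S_up−S_dn) = (0.0000−0.7422)/(51.0760−33.9000) = -0.0432. V = [p*·0.0000 + (1−p*)·0.7422]/1.08 = 0.0904. B = V − Δ·S = 2.0435.
(0,0): S=40.0000. Δ = (V_up−V_dn)/(S_up−S_dn) = (0.0904−1.8807)/(45.2000−30.0000) = -0.1178. V = [p*·0.0904 + (1−p*)·1.8807]/1.08 = 0.3018. B = V − Δ·S = 5.0131.
As a check, the time-0 holding Δ(0,0)·S0 + B(0,0) comes to 0.3018 — exactly V0.

(0,0): Delta=-0.1178 Bond=5.0131
(1,0): Delta=-0.8593 Bond=27.6609
(1,1): Delta=-0.0432 Bond=2.0435
(2,0): Delta=-4.7023 Bond=116.3404
(2,1): Delta=-0.4729 Bond=16.7727
(2,2): Delta=0.0000 Bond=0.0000
(3,0): Delta=0.0000 Bond=46.2963
(3,1): Delta=-5.1752 Bond=137.6706
(3,2): Delta=0.0000 Bond=0.0000
(3,3): Delta=0.0000 Bond=0.0000
V0=0.3018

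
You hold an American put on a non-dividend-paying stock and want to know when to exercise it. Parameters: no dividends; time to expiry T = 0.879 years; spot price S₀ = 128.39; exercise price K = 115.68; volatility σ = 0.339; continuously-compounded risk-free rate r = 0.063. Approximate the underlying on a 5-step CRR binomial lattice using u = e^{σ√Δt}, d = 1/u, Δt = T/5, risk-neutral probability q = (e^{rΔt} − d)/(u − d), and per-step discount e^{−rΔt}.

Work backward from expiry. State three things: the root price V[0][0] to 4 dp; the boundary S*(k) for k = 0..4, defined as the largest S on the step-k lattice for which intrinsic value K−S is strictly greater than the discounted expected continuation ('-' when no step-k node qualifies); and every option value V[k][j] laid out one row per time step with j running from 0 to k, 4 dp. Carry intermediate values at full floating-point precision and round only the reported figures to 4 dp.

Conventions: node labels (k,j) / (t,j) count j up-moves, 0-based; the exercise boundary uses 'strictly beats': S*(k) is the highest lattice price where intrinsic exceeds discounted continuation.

Δt=0.17580  u=1.15274  d=0.86750  q=0.50357  discount=0.98899
step 5 (expiry): payoffs max(K−S,0) = 52.6012 31.8610 4.3014 0.0000 0.0000 0.0000
step 4: (k=4,j=0): S=72.7131, K−S=42.9669, hold=41.6927 ⇒ V=42.9669 exercise | (k=4,j=1): S=96.6211, K−S=19.0589, hold=17.7848 ⇒ V=19.0589 exercise | (k=4,j=2): S=128.3900, K−S=0.0000, hold=2.1118 ⇒ V=2.1118 continue | (k=4,j=3): S=170.6045, K−S=0.0000, hold=0.0000 ⇒ V=0.0000 continue | (k=4,j=4): S=226.6990, K−S=0.0000, hold=0.0000 ⇒ V=0.0000 continue  boundary S*=96.6211
step 3: (k=3,j=0): S=83.8190, K−S=31.8610, hold=30.5869 ⇒ V=31.8610 exercise | (k=3,j=1): S=111.3786, K−S=4.3014, hold=10.4089 ⇒ V=10.4089 continue | (k=3,j=2): S=147.9997, K−S=0.0000, hold=1.0368 ⇒ V=1.0368 continue | (k=3,j=3): S=196.6618, K−S=0.0000, hold=0.0000 ⇒ V=0.0000 continue  boundary S*=83.8190
step 2: (k=2,j=0): S=96.6211, K−S=19.0589, hold=20.8264 ⇒ V=20.8264 continue | (k=2,j=1): S=128.3900, K−S=0.0000, hold=5.6268 ⇒ V=5.6268 continue | (k=2,j=2): S=170.6045, K−S=0.0000, hold=0.5090 ⇒ V=0.5090 continue  boundary S*=-
step 1: (k=1,j=0): S=111.3786, K−S=4.3014, hold=13.0272 ⇒ V=13.0272 continue | (k=1,j=1): S=147.9997, K−S=0.0000, hold=3.0160 ⇒ V=3.0160 continue  boundary S*=-
step 0: (k=0,j=0): S=128.3900, K−S=0.0000, hold=7.8979 ⇒ V=7.8979 continue  boundary S*=-

price = 7.8979
boundary = - - - 83.8190 96.6211
tree:
7.8979
13.0272 3.0160
20.8264 5.6268 0.5090
31.8610 10.4089 1.0368 0.0000
42.9669 19.0589 2.1118 0.0000 0.0000
52.6012 31.8610 4.3014 0.0000 0.0000 0.0000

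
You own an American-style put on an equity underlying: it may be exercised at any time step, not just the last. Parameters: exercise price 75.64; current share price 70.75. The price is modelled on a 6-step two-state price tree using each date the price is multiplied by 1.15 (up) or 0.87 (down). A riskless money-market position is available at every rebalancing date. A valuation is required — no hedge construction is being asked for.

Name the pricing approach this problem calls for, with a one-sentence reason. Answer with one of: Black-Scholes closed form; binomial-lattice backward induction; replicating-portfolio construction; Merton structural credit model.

Key observation: with exercise allowed before expiry on a discrete up/down model (6 steps from spot 70.75), the strike-75.64 put's value must be rolled back through the tree testing early exercise at each node.

framework: binomial-lattice backward induction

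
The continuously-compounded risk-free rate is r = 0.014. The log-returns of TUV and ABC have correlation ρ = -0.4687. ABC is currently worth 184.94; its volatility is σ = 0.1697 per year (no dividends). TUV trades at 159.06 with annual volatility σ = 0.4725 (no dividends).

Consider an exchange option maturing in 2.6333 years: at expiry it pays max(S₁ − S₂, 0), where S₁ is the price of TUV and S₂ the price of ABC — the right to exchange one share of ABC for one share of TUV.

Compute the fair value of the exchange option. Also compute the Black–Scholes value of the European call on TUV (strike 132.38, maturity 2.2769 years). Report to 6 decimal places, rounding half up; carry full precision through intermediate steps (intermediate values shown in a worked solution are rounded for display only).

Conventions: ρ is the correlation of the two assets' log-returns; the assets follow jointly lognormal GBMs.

exchange price = 49.291256
price(TUV call K=132.38) = 57.154341

σ_eff = √(σ₁² + σ₂² − 2ρσ₁σ₂) = √(0.4725² + 0.1697² − 2·-0.4687·0.4725·0.1697) = 0.572030
d₁ = (ln(S₁/S₂) + (q₂ − q₁ + σ_eff²/2)T) / (σ_eff√T) = (ln(159.06/184.94) + (0.0 − 0.0 + 0.163609)·2.6333) / 0.928258 = 0.301728
d₂ = d₁ − σ_eff√T = 0.301728 − 0.928258 = -0.626530
N(d₁) = 0.618570,  N(d₂) = 0.265484
V = S₁·e^{−q₁T}·N(d₁) − S₂·e^{−q₂T}·N(d₂) = 98.389807 − 49.098551 = 49.291256
[vanilla: TUV call K=132.38]
σ√T = 0.4725·√2.2769 = 0.712974
d₁ = (ln(S/K) + (r+σ²/2)T) / (σ√T) = (ln(159.06/132.38) + (0.014+0.4725²/2)·2.2769) / 0.712974 = (0.183605 + 0.286043) / 0.712974 = 0.658716
d₂ = d₁ − σ√T = 0.658716 − 0.712974 = -0.054258
e^{−rT} = 0.968626
N(d₁) = 0.744961,  N(d₂) = 0.478365
price = S·N(d₁) − K·e^{−rT}·N(d₂) = 118.493492 − 61.339151 = 57.154341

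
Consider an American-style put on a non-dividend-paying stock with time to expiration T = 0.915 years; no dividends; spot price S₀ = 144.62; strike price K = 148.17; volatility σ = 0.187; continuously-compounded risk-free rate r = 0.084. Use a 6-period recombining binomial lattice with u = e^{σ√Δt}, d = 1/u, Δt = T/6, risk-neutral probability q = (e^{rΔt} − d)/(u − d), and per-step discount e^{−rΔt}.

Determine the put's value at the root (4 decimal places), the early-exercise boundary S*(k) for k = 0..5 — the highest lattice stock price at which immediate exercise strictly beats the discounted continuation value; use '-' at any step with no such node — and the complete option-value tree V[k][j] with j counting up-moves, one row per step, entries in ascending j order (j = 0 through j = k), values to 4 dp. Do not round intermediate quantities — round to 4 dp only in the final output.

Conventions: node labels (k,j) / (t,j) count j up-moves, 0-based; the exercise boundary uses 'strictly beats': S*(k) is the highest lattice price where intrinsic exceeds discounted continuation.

price = 8.3063
boundary = - - 124.9680 134.4354 124.9680 134.4354
tree:
8.3063
14.1444 4.0891
23.2020 7.6299 1.5099
32.0026 13.7346 3.1961 0.2717
40.1835 23.2020 6.6796 0.6400 0.0000
47.7882 32.0026 13.7346 1.5073 0.0000 0.0000
54.8575 40.1835 23.2020 3.5500 0.0000 0.0000 0.0000

params: Δt=0.15250 u=1.07576 d=0.92958 q=0.56995 e^(-rΔt)=0.98727
t_6 payoffs: 54.8575 40.1835 23.2020 3.5500 0.0000 0.0000 0.0000
t_5: node(5,0) S=100.3818 payoff=47.7882 vs cont=45.9023 → 47.7882 [stop]  node(5,1) S=116.1674 payoff=32.0026 vs cont=30.1167 → 32.0026 [stop]  node(5,2) S=134.4354 payoff=13.7346 vs cont=11.8486 → 13.7346 [stop]  node(5,3) S=155.5762 payoff=0.0000 vs cont=1.5073 → 1.5073 [wait]  node(5,4) S=180.0415 payoff=0.0000 vs cont=0.0000 → 0.0000 [wait]  node(5,5) S=208.3540 payoff=0.0000 vs cont=0.0000 → 0.0000 [wait]  ⇒ S*(5)=134.4354
t_4: node(4,0) S=107.9865 payoff=40.1835 vs cont=38.2975 → 40.1835 [stop]  node(4,1) S=124.9680 payoff=23.2020 vs cont=21.3160 → 23.2020 [stop]  node(4,2) S=144.6200 payoff=3.5500 vs cont=6.6796 → 6.6796 [wait]  node(4,3) S=167.3624 payoff=0.0000 vs cont=0.6400 → 0.6400 [wait]  node(4,4) S=193.6811 payoff=0.0000 vs cont=0.0000 → 0.0000 [wait]  ⇒ S*(4)=124.9680
t_3: node(3,0) S=116.1674 payoff=32.0026 vs cont=30.1167 → 32.0026 [stop]  node(3,1) S=134.4354 payoff=13.7346 vs cont=13.6096 → 13.7346 [stop]  node(3,2) S=155.5762 payoff=0.0000 vs cont=3.1961 → 3.1961 [wait]  node(3,3) S=180.0415 payoff=0.0000 vs cont=0.2717 → 0.2717 [wait]  ⇒ S*(3)=134.4354
t_2: node(2,0) S=124.9680 payoff=23.2020 vs cont=21.3160 → 23.2020 [stop]  node(2,1) S=144.6200 payoff=3.5500 vs cont=7.6299 → 7.6299 [wait]  node(2,2) S=167.3624 payoff=0.0000 vs cont=1.5099 → 1.5099 [wait]  ⇒ S*(2)=124.9680
t_1: node(1,0) S=134.4354 payoff=13.7346 vs cont=14.1444 → 14.1444 [wait]  node(1,1) S=155.5762 payoff=0.0000 vs cont=4.0891 → 4.0891 [wait]  ⇒ S*(1)=-
t_0: node(0,0) S=144.6200 payoff=3.5500 vs cont=8.3063 → 8.3063 [wait]  ⇒ S*(0)=-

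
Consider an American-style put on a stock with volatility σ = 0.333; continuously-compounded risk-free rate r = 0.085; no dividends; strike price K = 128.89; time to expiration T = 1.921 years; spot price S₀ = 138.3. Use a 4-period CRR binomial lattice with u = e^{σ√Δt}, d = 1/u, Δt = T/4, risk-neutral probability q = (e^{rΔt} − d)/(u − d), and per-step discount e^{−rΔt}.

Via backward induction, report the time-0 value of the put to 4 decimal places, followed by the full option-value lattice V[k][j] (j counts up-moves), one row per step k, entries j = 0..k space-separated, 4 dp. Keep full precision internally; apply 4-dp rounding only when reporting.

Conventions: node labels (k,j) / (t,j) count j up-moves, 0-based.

Δt=0.48025  u=1.25957  d=0.79392  q=0.53204  discount=0.96000
step 4 (expiry): payoffs max(K−S,0) = 73.9441 41.7177 0.0000 0.0000 0.0000
k=3: (k=3,j=0): S=69.2081, K−S=59.6819, hold=54.5264 ⇒ V=59.6819 exercise | (k=3,j=1): S=109.7995, K−S=19.0905, hold=18.7412 ⇒ V=19.0905 exercise | (k=3,j=2): S=174.1983, K−S=0.0000, hold=0.0000 ⇒ V=0.0000 continue | (k=3,j=3): S=276.3679, K−S=0.0000, hold=0.0000 ⇒ V=0.0000 continue
k=2: (k=2,j=0): S=87.1723, K−S=41.7177, hold=36.5622 ⇒ V=41.7177 exercise | (k=2,j=1): S=138.3000, K−S=0.0000, hold=8.5762 ⇒ V=8.5762 continue | (k=2,j=2): S=219.4147, K−S=0.0000, hold=0.0000 ⇒ V=0.0000 continue
k=1: (k=1,j=0): S=109.7995, K−S=19.0905, hold=23.1216 ⇒ V=23.1216 continue | (k=1,j=1): S=174.1983, K−S=0.0000, hold=3.8528 ⇒ V=3.8528 continue
k=0: (k=0,j=0): S=138.3000, K−S=0.0000, hold=12.3550 ⇒ V=12.3550 continue

price = 12.3550
tree:
12.3550
23.1216 3.8528
41.7177 8.5762 0.0000
59.6819 19.0905 0.0000 0.0000
73.9441 41.7177 0.0000 0.0000 0.0000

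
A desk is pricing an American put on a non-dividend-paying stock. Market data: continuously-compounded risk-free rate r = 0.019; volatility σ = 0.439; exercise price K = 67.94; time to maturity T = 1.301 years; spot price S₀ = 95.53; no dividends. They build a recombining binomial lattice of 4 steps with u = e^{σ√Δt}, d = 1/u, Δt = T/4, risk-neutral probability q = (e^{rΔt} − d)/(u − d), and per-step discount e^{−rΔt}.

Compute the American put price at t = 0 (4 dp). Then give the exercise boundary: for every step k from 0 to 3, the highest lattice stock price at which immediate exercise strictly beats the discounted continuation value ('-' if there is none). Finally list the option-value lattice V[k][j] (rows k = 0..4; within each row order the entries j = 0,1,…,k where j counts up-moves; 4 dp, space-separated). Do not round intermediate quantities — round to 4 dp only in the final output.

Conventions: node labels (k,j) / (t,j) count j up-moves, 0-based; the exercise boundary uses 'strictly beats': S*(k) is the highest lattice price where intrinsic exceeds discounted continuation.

price = 5.9346
boundary = - - - 45.0758
tree:
5.9346
9.5152 1.6399
14.9526 3.0001 0.0000
22.8642 5.4883 0.0000 0.0000
32.8477 10.0404 0.0000 0.0000 0.0000

Δt=0.32525, u=1.28449, d=0.77852, q=0.44999, disc=e^(-rΔt)=0.99384
k=4 terminal: V=max(K-S,0) → 32.8477 10.0404 0.0000 0.0000 0.0000
k=3: j=0 S=45.0758 intr=22.8642 cont=22.4456 V=22.8642[EX]; j=1 S=74.3717 intr=0.0000 cont=5.4883 V=5.4883[hold]; j=2 S=122.7077 intr=0.0000 cont=0.0000 V=0.0000[hold]; j=3 S=202.4584 intr=0.0000 cont=0.0000 V=0.0000[hold]  S*(3)=45.0758
k=2: j=0 S=57.8996 intr=10.0404 cont=14.9526 V=14.9526[hold]; j=1 S=95.5300 intr=0.0000 cont=3.0001 V=3.0001[hold]; j=2 S=157.6173 intr=0.0000 cont=0.0000 V=0.0000[hold]  S*(2)=-
k=1: j=0 S=74.3717 intr=0.0000 cont=9.5152 V=9.5152[hold]; j=1 S=122.7077 intr=0.0000 cont=1.6399 V=1.6399[hold]  S*(1)=-
k=0: j=0 S=95.5300 intr=0.0000 cont=5.9346 V=5.9346[hold]  S*(0)=-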